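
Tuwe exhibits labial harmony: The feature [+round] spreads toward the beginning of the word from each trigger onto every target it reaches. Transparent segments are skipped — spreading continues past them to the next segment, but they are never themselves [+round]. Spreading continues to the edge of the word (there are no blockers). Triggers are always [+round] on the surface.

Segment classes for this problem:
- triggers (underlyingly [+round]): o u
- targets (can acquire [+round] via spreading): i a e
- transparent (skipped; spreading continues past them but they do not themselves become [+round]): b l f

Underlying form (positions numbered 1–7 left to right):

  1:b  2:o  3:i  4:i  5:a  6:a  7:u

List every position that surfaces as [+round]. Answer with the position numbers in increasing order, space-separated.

From /o/ at 2 leftward: 1 /b/ transparent; word edge.
From /u/ at 7 leftward: 6 /a/ → [+round]; 5 /a/ → [+round]; 4 /i/ → [+round]; 3 /i/ → [+round]; 2 /o/ is itself a trigger — this domain ends here.

2 3 4 5 6 7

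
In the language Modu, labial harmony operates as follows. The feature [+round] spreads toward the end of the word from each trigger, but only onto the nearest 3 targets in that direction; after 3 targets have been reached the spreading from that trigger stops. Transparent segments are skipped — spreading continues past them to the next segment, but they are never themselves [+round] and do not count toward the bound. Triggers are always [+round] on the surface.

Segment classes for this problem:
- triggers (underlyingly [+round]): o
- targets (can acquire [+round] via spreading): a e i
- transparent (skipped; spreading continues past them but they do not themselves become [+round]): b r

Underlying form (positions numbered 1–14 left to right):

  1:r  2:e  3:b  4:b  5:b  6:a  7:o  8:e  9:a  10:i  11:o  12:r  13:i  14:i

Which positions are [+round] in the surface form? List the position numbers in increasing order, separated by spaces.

From /o/ at 7 rightward: 8 /e/ → [+round]; 9 /a/ → [+round]; 10 /i/ → [+round]; bound reached.
From /o/ at 11 rightward: 12 /r/ transparent; 13 /i/ → [+round]; 14 /i/ → [+round]; word edge.
Targets with no active source: positions 2 6 stay [-round].

7 8 9 10 11 13 14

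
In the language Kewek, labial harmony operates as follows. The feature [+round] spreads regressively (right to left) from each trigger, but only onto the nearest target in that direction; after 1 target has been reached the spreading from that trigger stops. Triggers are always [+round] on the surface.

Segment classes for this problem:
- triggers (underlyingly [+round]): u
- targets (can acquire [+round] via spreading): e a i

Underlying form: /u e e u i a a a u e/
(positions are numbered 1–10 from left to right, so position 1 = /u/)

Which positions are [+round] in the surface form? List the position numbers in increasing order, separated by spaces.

1 3 4 8 9

From /u/ at 1 leftward: word edge.
From /u/ at 4 leftward: 3 /e/ → [+round]; bound reached.
From /u/ at 9 leftward: 8 /a/ → [+round]; bound reached.
Targets with no active source: positions 2 5 6 7 10 stay [-round].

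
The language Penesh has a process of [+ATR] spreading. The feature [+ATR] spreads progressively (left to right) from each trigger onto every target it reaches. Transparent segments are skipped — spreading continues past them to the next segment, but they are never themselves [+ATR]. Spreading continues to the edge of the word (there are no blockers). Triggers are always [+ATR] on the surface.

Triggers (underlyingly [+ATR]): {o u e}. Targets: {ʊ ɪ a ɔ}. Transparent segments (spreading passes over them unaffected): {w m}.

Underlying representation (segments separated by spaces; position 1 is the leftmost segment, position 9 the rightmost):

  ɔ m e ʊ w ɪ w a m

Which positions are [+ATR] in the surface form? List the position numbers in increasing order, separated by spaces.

From /e/ at 3 rightward: 4 /ʊ/ → [+ATR]; 5 /w/ transparent; 6 /ɪ/ → [+ATR]; 7 /w/ transparent; 8 /a/ → [+ATR]; 9 /m/ transparent; word edge.
Target with no active source: position 1 stays [-ATR].

3 4 6 8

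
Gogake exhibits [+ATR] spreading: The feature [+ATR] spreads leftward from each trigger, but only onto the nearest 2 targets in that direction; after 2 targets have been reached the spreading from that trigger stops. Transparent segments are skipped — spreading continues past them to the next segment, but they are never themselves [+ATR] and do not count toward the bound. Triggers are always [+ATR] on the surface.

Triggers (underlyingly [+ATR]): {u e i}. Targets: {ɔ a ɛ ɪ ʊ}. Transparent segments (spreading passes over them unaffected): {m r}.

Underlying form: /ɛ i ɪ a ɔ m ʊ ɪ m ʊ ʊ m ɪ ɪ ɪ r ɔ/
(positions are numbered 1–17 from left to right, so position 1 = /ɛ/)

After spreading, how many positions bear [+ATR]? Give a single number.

2

From /i/ at 2 leftward: 1 /ɛ/ → [+ATR]; word edge.
Targets with no active source: positions 3 4 5 7 8 10 11 13 14 15 17 stay [-ATR].
[+ATR] positions on the surface: 1 2.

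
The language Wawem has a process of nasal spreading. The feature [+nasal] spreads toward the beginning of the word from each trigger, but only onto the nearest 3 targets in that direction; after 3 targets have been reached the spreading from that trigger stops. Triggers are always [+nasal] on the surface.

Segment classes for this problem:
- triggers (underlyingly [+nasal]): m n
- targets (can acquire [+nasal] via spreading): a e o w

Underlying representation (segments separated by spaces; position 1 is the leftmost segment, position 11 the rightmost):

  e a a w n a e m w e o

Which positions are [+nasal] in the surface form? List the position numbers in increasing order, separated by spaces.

2 3 4 5 6 7 8

From /n/ at 5 leftward: 4 /w/ → [+nasal]; 3 /a/ → [+nasal]; 2 /a/ → [+nasal]; bound reached.
From /m/ at 8 leftward: 7 /e/ → [+nasal]; 6 /a/ → [+nasal]; 5 /n/ is itself a trigger — this domain ends here.
Targets with no active source: positions 1 9 10 11 stay [-nasal].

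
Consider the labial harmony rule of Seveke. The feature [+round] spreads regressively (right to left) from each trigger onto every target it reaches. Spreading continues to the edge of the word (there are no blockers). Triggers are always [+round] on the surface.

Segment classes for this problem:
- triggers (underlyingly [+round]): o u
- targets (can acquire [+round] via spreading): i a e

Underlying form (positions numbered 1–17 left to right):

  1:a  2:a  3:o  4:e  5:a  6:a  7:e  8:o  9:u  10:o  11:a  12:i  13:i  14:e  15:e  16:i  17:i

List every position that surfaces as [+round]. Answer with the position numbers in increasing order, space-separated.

From /o/ at 3 leftward: 2 /a/ → [+round]; 1 /a/ → [+round]; word edge.
From /o/ at 8 leftward: 7 /e/ → [+round]; 6 /a/ → [+round]; 5 /a/ → [+round]; 4 /e/ → [+round]; 3 /o/ is itself a trigger — this domain ends here.
From /u/ at 9 leftward: 8 /o/ is itself a trigger — this domain ends here.
From /o/ at 10 leftward: 9 /u/ is itself a trigger — this domain ends here.
Targets with no active source: positions 11 12 13 14 15 16 17 stay [-round].

1 2 3 4 5 6 7 8 9 10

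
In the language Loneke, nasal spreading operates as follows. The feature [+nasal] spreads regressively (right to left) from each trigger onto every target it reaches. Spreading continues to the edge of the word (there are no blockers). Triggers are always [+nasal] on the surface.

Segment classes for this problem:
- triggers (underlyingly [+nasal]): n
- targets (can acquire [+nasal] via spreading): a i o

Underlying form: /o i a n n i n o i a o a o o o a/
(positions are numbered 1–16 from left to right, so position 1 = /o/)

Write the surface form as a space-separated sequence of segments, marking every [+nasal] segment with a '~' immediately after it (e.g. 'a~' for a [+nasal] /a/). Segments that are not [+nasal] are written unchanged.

o~ i~ a~ n~ n~ i~ n~ o i a o a o o o a

From /n/ at 4 leftward: 3 /a/ → [+nasal]; 2 /i/ → [+nasal]; 1 /o/ → [+nasal]; word edge.
From /n/ at 5 leftward: 4 /n/ is itself a trigger — this domain ends here.
From /n/ at 7 leftward: 6 /i/ → [+nasal]; 5 /n/ is itself a trigger — this domain ends here.
Targets with no active source: positions 8 9 10 11 12 13 14 15 16 stay [-nasal].
[+nasal] positions on the surface: 1 2 3 4 5 6 7.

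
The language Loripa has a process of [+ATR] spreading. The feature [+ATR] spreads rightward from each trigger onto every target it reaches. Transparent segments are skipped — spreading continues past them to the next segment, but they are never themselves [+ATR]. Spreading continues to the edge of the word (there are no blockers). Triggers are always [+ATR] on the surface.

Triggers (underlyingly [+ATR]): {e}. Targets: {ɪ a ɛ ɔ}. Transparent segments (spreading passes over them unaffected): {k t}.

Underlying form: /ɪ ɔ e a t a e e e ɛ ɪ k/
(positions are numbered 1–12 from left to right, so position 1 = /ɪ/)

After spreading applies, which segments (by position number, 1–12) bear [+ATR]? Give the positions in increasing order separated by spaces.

3 4 6 7 8 9 10 11

From /e/ at 3 rightward: 4 /a/ → [+ATR]; 5 /t/ transparent; 6 /a/ → [+ATR]; 7 /e/ is itself a trigger — this domain ends here.
From /e/ at 7 rightward: 8 /e/ is itself a trigger — this domain ends here.
From /e/ at 8 rightward: 9 /e/ is itself a trigger — this domain ends here.
From /e/ at 9 rightward: 10 /ɛ/ → [+ATR]; 11 /ɪ/ → [+ATR]; 12 /k/ transparent; word edge.
Targets with no active source: positions 1 2 stay [-ATR].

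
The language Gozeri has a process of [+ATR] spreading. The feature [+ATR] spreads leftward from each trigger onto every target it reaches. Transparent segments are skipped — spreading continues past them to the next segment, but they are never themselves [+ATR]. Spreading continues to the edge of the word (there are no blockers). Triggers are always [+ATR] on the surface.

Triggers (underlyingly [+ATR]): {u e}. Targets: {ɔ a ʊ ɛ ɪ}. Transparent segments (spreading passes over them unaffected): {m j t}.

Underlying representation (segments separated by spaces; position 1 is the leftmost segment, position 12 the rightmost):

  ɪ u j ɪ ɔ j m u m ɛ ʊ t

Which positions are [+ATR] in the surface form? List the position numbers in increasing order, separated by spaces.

From /u/ at 2 leftward: 1 /ɪ/ → [+ATR]; word edge.
From /u/ at 8 leftward: 7 /m/ transparent; 6 /j/ transparent; 5 /ɔ/ → [+ATR]; 4 /ɪ/ → [+ATR]; 3 /j/ transparent; 2 /u/ is itself a trigger — this domain ends here.
Targets with no active source: positions 10 11 stay [-ATR].

1 2 4 5 8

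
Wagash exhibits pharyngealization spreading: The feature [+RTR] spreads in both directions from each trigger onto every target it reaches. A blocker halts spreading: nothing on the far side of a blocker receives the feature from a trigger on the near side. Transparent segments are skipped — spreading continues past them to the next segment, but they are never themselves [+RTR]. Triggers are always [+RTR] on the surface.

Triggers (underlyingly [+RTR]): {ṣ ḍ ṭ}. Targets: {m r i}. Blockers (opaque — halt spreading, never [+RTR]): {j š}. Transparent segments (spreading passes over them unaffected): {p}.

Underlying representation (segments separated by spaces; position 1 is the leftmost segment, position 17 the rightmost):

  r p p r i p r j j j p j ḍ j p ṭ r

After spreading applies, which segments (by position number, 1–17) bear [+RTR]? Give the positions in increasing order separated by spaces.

13 16 17

From /ḍ/ at 13 rightward: 14 /j/ blocks.
From /ḍ/ at 13 leftward: 12 /j/ blocks.
From /ṭ/ at 16 rightward: 17 /r/ → [+RTR]; word edge.
From /ṭ/ at 16 leftward: 15 /p/ transparent; 14 /j/ blocks.
Targets with no active source: positions 1 4 5 7 stay [-emphatic].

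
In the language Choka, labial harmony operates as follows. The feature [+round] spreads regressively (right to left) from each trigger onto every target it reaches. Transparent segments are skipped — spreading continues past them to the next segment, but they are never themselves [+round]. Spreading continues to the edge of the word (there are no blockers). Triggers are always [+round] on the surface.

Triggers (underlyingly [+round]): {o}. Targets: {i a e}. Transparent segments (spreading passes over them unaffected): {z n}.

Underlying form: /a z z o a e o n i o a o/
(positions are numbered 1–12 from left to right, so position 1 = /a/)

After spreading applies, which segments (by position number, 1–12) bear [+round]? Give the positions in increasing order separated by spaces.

1 4 5 6 7 9 10 11 12

From /o/ at 4 leftward: 3 /z/ transparent; 2 /z/ transparent; 1 /a/ → [+round]; word edge.
From /o/ at 7 leftward: 6 /e/ → [+round]; 5 /a/ → [+round]; 4 /o/ is itself a trigger — this domain ends here.
From /o/ at 10 leftward: 9 /i/ → [+round]; 8 /n/ transparent; 7 /o/ is itself a trigger — this domain ends here.
From /o/ at 12 leftward: 11 /a/ → [+round]; 10 /o/ is itself a trigger — this domain ends here.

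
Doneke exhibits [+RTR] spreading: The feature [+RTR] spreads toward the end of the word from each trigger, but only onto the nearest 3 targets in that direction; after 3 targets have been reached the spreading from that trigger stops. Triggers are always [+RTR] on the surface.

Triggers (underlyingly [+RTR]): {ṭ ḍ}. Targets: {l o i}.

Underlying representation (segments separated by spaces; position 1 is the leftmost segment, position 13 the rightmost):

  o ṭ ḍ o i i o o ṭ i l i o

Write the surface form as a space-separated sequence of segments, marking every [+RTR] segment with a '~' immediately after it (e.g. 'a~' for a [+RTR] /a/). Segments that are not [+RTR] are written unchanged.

o ṭ~ ḍ~ o~ i~ i~ o o ṭ~ i~ l~ i~ o

From /ṭ/ at 2 rightward: 3 /ḍ/ is itself a trigger — this domain ends here.
From /ḍ/ at 3 rightward: 4 /o/ → [+RTR]; 5 /i/ → [+RTR]; 6 /i/ → [+RTR]; bound reached.
From /ṭ/ at 9 rightward: 10 /i/ → [+RTR]; 11 /l/ → [+RTR]; 12 /i/ → [+RTR]; bound reached.
Targets with no active source: positions 1 7 8 13 stay [-emphatic].
[+RTR] positions on the surface: 2 3 4 5 6 9 10 11 12.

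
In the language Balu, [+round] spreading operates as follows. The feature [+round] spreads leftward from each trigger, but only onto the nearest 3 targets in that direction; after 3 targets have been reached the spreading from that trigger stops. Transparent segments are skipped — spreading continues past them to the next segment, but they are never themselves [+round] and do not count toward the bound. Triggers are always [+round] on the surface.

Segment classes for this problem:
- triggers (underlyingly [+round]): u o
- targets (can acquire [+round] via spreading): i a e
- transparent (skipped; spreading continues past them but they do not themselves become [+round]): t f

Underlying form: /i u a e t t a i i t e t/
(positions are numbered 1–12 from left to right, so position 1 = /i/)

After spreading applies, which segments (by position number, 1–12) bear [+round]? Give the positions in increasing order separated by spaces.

1 2

From /u/ at 2 leftward: 1 /i/ → [+round]; word edge.
Targets with no active source: positions 3 4 7 8 9 11 stay [-round].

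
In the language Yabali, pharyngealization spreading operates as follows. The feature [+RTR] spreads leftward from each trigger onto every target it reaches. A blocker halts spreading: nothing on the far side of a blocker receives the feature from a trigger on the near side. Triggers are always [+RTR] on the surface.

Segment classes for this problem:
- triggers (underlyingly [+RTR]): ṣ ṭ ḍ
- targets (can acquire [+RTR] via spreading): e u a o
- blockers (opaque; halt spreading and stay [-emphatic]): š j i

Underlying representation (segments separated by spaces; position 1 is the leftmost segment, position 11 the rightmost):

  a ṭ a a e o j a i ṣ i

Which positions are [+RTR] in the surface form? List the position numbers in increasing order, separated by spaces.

1 2 10

From /ṭ/ at 2 leftward: 1 /a/ → [+RTR]; word edge.
From /ṣ/ at 10 leftward: 9 /i/ blocks.
Targets with no active source: positions 3 4 5 6 8 stay [-emphatic].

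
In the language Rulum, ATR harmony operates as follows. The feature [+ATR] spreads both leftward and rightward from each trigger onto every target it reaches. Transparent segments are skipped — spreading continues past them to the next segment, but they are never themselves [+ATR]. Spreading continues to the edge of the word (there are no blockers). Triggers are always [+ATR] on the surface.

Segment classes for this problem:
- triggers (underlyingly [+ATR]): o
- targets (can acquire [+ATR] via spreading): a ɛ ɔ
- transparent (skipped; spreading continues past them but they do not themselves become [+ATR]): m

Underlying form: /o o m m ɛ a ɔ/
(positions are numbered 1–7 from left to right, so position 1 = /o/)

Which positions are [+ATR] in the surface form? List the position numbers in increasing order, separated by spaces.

1 2 5 6 7

From /o/ at 1 rightward: 2 /o/ is itself a trigger — this domain ends here.
From /o/ at 1 leftward: word edge.
From /o/ at 2 rightward: 3 /m/ transparent; 4 /m/ transparent; 5 /ɛ/ → [+ATR]; 6 /a/ → [+ATR]; 7 /ɔ/ → [+ATR]; word edge.
From /o/ at 2 leftward: 1 /o/ is itself a trigger — this domain ends here.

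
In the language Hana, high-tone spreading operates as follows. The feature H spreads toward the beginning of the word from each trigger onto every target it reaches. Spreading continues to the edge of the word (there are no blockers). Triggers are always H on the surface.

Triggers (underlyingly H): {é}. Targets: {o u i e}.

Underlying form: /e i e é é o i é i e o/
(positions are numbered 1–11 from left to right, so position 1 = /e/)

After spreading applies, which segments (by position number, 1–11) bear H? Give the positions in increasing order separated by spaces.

From /é/ at 4 leftward: 3 /e/ → H; 2 /i/ → H; 1 /e/ → H; word edge.
From /é/ at 5 leftward: 4 /é/ is itself a trigger — this domain ends here.
From /é/ at 8 leftward: 7 /i/ → H; 6 /o/ → H; 5 /é/ is itself a trigger — this domain ends here.
Targets with no active source: positions 9 10 11 stay [-high tone].

1 2 3 4 5 6 7 8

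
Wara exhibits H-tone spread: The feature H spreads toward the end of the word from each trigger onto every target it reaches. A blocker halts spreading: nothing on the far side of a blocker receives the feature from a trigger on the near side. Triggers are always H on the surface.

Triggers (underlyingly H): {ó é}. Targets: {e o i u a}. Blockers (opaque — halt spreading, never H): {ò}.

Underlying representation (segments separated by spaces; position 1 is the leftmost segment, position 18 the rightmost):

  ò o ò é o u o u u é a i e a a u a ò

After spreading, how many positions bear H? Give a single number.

14

From /é/ at 4 rightward: 5 /o/ → H; 6 /u/ → H; 7 /o/ → H; 8 /u/ → H; 9 /u/ → H; 10 /é/ is itself a trigger — this domain ends here.
From /é/ at 10 rightward: 11 /a/ → H; 12 /i/ → H; 13 /e/ → H; 14 /a/ → H; 15 /a/ → H; 16 /u/ → H; 17 /a/ → H; 18 /ò/ blocks.
Target with no active source: position 2 stays [-high tone].
H positions on the surface: 4 5 6 7 8 9 10 11 12 13 14 15 16 17.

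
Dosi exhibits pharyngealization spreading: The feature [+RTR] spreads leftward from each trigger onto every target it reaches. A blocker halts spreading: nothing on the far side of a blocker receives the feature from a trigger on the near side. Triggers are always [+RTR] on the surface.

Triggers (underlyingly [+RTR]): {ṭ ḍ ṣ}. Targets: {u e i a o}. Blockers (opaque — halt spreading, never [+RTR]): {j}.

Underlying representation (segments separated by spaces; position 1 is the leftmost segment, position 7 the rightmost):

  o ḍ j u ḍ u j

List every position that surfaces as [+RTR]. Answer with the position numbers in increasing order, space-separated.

From /ḍ/ at 2 leftward: 1 /o/ → [+RTR]; word edge.
From /ḍ/ at 5 leftward: 4 /u/ → [+RTR]; 3 /j/ blocks.
Target with no active source: position 6 stays [-emphatic].

1 2 4 5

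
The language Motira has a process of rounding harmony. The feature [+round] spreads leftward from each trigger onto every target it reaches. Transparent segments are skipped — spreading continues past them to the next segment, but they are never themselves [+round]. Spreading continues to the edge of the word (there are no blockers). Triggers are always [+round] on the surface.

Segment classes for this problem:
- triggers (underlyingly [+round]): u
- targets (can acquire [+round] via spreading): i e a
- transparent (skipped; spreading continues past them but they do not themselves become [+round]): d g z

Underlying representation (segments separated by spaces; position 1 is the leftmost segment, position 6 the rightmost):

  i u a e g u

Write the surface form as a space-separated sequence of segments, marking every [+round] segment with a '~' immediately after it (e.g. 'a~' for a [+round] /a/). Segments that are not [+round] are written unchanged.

i~ u~ a~ e~ g u~

From /u/ at 2 leftward: 1 /i/ → [+round]; word edge.
From /u/ at 6 leftward: 5 /g/ transparent; 4 /e/ → [+round]; 3 /a/ → [+round]; 2 /u/ is itself a trigger — this domain ends here.
[+round] positions on the surface: 1 2 3 4 6.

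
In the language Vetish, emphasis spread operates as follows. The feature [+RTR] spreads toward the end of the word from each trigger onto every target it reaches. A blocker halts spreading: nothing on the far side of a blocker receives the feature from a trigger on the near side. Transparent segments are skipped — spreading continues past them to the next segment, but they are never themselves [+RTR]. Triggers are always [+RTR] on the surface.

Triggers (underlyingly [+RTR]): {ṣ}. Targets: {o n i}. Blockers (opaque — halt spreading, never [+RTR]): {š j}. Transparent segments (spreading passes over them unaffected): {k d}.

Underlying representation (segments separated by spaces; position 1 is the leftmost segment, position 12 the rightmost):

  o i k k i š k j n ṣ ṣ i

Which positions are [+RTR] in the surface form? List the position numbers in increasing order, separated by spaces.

10 11 12

From /ṣ/ at 10 rightward: 11 /ṣ/ is itself a trigger — this domain ends here.
From /ṣ/ at 11 rightward: 12 /i/ → [+RTR]; word edge.
Targets with no active source: positions 1 2 5 9 stay [-emphatic].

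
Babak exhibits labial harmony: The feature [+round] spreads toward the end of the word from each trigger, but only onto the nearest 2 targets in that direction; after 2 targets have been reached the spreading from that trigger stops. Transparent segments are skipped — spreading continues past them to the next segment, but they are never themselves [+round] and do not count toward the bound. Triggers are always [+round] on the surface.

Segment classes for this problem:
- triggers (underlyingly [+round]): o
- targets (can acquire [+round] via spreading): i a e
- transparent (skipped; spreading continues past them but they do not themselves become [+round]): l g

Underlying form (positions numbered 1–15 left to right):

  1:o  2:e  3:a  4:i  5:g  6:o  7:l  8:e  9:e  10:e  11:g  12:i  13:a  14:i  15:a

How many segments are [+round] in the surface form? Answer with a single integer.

6

From /o/ at 1 rightward: 2 /e/ → [+round]; 3 /a/ → [+round]; bound reached.
From /o/ at 6 rightward: 7 /l/ transparent; 8 /e/ → [+round]; 9 /e/ → [+round]; bound reached.
Targets with no active source: positions 4 10 12 13 14 15 stay [-round].
[+round] positions on the surface: 1 2 3 6 8 9.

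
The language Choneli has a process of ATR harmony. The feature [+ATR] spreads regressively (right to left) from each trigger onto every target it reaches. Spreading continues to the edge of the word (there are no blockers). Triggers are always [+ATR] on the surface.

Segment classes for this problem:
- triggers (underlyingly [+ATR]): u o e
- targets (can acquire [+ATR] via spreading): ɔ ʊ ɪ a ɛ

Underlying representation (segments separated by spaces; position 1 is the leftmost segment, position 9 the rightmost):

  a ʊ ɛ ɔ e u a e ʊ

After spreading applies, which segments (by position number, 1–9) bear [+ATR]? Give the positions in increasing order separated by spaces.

1 2 3 4 5 6 7 8

From /e/ at 5 leftward: 4 /ɔ/ → [+ATR]; 3 /ɛ/ → [+ATR]; 2 /ʊ/ → [+ATR]; 1 /a/ → [+ATR]; word edge.
From /u/ at 6 leftward: 5 /e/ is itself a trigger — this domain ends here.
From /e/ at 8 leftward: 7 /a/ → [+ATR]; 6 /u/ is itself a trigger — this domain ends here.
Target with no active source: position 9 stays [-ATR].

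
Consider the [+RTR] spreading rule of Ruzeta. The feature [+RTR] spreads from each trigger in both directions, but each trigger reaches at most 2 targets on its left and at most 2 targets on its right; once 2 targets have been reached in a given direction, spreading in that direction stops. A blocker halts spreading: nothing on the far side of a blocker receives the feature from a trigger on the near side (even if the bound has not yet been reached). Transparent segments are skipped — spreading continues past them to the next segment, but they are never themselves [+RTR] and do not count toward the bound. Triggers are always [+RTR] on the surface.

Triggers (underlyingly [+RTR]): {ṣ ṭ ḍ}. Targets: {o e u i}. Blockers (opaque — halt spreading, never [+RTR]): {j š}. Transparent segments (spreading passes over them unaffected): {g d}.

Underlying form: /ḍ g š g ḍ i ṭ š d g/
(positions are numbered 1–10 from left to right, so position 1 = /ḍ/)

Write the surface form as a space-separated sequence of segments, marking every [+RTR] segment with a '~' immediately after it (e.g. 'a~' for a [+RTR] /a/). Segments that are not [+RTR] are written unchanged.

ḍ~ g š g ḍ~ i~ ṭ~ š d g

From /ḍ/ at 1 rightward: 2 /g/ transparent; 3 /š/ blocks.
From /ḍ/ at 1 leftward: word edge.
From /ḍ/ at 5 rightward: 6 /i/ → [+RTR]; 7 /ṭ/ is itself a trigger — this domain ends here.
From /ḍ/ at 5 leftward: 4 /g/ transparent; 3 /š/ blocks.
From /ṭ/ at 7 rightward: 8 /š/ blocks.
From /ṭ/ at 7 leftward: 6 /i/ → [+RTR]; 5 /ḍ/ is itself a trigger — this domain ends here.
[+RTR] positions on the surface: 1 5 6 7.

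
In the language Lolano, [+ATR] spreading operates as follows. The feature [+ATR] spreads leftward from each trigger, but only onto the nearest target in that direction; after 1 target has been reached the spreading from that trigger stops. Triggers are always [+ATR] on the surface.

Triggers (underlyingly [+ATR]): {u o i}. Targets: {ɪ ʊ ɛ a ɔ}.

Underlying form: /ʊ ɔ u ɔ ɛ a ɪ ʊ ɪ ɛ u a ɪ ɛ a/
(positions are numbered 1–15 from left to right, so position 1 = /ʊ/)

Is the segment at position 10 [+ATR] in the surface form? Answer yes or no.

From /u/ at 3 leftward: 2 /ɔ/ → [+ATR]; bound reached.
From /u/ at 11 leftward: 10 /ɛ/ → [+ATR]; bound reached.
Targets with no active source: positions 1 4 5 6 7 8 9 12 13 14 15 stay [-ATR].
[+ATR] positions on the surface: 2 3 10 11.

yes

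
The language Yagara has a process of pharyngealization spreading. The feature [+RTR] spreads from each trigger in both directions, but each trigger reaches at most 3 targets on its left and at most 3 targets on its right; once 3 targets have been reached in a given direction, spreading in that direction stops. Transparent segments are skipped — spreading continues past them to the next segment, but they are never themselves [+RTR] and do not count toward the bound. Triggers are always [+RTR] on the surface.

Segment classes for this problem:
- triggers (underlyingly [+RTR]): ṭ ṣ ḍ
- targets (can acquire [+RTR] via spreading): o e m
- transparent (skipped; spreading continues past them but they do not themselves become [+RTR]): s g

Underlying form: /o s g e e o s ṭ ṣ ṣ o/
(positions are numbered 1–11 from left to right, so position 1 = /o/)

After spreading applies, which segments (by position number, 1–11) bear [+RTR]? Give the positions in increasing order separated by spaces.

From /ṭ/ at 8 rightward: 9 /ṣ/ is itself a trigger — this domain ends here.
From /ṭ/ at 8 leftward: 7 /s/ transparent; 6 /o/ → [+RTR]; 5 /e/ → [+RTR]; 4 /e/ → [+RTR]; bound reached.
From /ṣ/ at 9 rightward: 10 /ṣ/ is itself a trigger — this domain ends here.
From /ṣ/ at 9 leftward: 8 /ṭ/ is itself a trigger — this domain ends here.
From /ṣ/ at 10 rightward: 11 /o/ → [+RTR]; word edge.
From /ṣ/ at 10 leftward: 9 /ṣ/ is itself a trigger — this domain ends here.
Target with no active source: position 1 stays [-emphatic].

4 5 6 8 9 10 11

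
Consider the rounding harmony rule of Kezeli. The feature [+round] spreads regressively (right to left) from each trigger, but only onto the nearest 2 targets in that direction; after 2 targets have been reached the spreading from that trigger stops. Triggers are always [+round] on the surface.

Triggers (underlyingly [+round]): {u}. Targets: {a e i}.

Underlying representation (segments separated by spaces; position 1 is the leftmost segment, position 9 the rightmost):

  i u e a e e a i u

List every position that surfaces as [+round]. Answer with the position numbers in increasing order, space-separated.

From /u/ at 2 leftward: 1 /i/ → [+round]; word edge.
From /u/ at 9 leftward: 8 /i/ → [+round]; 7 /a/ → [+round]; bound reached.
Targets with no active source: positions 3 4 5 6 stay [-round].

1 2 7 8 9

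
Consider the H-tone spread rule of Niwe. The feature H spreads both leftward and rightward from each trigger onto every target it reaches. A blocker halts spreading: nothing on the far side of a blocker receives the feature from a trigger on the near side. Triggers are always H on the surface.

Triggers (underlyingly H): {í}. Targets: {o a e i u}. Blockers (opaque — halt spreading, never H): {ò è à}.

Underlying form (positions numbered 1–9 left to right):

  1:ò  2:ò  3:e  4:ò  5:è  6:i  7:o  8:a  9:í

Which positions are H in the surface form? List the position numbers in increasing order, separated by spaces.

6 7 8 9

From /í/ at 9 rightward: word edge.
From /í/ at 9 leftward: 8 /a/ → H; 7 /o/ → H; 6 /i/ → H; 5 /è/ blocks.
Target with no active source: position 3 stays [-high tone].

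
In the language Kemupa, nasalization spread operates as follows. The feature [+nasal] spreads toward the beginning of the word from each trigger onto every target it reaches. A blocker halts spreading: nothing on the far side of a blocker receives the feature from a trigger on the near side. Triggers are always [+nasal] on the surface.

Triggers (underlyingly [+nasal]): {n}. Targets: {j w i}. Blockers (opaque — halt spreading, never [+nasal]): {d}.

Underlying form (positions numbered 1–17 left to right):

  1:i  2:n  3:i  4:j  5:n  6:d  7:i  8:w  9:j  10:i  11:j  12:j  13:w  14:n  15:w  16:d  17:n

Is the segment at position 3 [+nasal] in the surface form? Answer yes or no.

From /n/ at 2 leftward: 1 /i/ → [+nasal]; word edge.
From /n/ at 5 leftward: 4 /j/ → [+nasal]; 3 /i/ → [+nasal]; 2 /n/ is itself a trigger — this domain ends here.
From /n/ at 14 leftward: 13 /w/ → [+nasal]; 12 /j/ → [+nasal]; 11 /j/ → [+nasal]; 10 /i/ → [+nasal]; 9 /j/ → [+nasal]; 8 /w/ → [+nasal]; 7 /i/ → [+nasal]; 6 /d/ blocks.
From /n/ at 17 leftward: 16 /d/ blocks.
Target with no active source: position 15 stays [-nasal].
[+nasal] positions on the surface: 1 2 3 4 5 7 8 9 10 11 12 13 14 17.

yes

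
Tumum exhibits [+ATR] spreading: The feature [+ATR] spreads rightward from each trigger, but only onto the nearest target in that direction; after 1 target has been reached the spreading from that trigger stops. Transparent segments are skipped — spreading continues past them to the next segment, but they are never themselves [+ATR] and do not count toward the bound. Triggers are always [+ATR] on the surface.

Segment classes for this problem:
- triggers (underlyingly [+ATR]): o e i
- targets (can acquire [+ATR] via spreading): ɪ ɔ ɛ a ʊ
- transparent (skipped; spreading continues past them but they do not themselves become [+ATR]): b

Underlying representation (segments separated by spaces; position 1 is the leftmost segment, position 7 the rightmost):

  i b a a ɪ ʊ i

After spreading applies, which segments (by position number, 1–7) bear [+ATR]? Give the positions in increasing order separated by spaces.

From /i/ at 1 rightward: 2 /b/ transparent; 3 /a/ → [+ATR]; bound reached.
From /i/ at 7 rightward: word edge.
Targets with no active source: positions 4 5 6 stay [-ATR].

1 3 7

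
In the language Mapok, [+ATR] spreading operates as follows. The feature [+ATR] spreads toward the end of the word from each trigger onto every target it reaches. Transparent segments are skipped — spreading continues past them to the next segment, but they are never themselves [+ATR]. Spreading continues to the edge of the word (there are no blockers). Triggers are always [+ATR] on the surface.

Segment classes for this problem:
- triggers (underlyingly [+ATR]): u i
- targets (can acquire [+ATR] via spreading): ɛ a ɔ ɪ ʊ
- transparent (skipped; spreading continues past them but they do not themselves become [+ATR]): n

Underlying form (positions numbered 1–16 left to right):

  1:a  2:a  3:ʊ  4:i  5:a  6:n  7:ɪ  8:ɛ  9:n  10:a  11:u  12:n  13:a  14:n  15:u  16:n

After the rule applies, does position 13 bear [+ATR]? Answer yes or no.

yes

From /i/ at 4 rightward: 5 /a/ → [+ATR]; 6 /n/ transparent; 7 /ɪ/ → [+ATR]; 8 /ɛ/ → [+ATR]; 9 /n/ transparent; 10 /a/ → [+ATR]; 11 /u/ is itself a trigger — this domain ends here.
From /u/ at 11 rightward: 12 /n/ transparent; 13 /a/ → [+ATR]; 14 /n/ transparent; 15 /u/ is itself a trigger — this domain ends here.
From /u/ at 15 rightward: 16 /n/ transparent; word edge.
Targets with no active source: positions 1 2 3 stay [-ATR].
[+ATR] positions on the surface: 4 5 7 8 10 11 13 15.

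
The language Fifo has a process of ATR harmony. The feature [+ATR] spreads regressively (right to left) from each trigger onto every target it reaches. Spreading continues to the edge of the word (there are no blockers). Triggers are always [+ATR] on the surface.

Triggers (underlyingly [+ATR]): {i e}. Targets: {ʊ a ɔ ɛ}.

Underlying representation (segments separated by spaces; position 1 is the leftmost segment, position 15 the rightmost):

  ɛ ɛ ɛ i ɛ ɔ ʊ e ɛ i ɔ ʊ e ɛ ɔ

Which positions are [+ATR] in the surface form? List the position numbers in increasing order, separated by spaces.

From /i/ at 4 leftward: 3 /ɛ/ → [+ATR]; 2 /ɛ/ → [+ATR]; 1 /ɛ/ → [+ATR]; word edge.
From /e/ at 8 leftward: 7 /ʊ/ → [+ATR]; 6 /ɔ/ → [+ATR]; 5 /ɛ/ → [+ATR]; 4 /i/ is itself a trigger — this domain ends here.
From /i/ at 10 leftward: 9 /ɛ/ → [+ATR]; 8 /e/ is itself a trigger — this domain ends here.
From /e/ at 13 leftward: 12 /ʊ/ → [+ATR]; 11 /ɔ/ → [+ATR]; 10 /i/ is itself a trigger — this domain ends here.
Targets with no active source: positions 14 15 stay [-ATR].

1 2 3 4 5 6 7 8 9 10 11 12 13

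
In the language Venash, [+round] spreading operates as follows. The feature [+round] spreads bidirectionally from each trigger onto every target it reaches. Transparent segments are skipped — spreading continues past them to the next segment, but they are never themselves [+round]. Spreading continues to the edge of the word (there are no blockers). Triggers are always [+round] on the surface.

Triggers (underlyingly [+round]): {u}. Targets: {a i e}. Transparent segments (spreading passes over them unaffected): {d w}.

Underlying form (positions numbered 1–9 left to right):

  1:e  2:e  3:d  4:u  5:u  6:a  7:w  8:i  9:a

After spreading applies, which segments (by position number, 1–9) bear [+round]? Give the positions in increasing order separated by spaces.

From /u/ at 4 rightward: 5 /u/ is itself a trigger — this domain ends here.
From /u/ at 4 leftward: 3 /d/ transparent; 2 /e/ → [+round]; 1 /e/ → [+round]; word edge.
From /u/ at 5 rightward: 6 /a/ → [+round]; 7 /w/ transparent; 8 /i/ → [+round]; 9 /a/ → [+round]; word edge.
From /u/ at 5 leftward: 4 /u/ is itself a trigger — this domain ends here.

1 2 4 5 6 8 9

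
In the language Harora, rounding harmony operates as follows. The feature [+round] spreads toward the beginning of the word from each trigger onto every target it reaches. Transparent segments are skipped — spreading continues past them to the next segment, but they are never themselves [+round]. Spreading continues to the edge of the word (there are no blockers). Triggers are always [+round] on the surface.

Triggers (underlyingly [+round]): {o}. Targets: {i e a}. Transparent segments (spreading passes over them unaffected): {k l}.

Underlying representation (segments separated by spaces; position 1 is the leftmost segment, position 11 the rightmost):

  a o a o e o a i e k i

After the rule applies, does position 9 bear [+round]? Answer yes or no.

no

From /o/ at 2 leftward: 1 /a/ → [+round]; word edge.
From /o/ at 4 leftward: 3 /a/ → [+round]; 2 /o/ is itself a trigger — this domain ends here.
From /o/ at 6 leftward: 5 /e/ → [+round]; 4 /o/ is itself a trigger — this domain ends here.
Targets with no active source: positions 7 8 9 11 stay [-round].
[+round] positions on the surface: 1 2 3 4 5 6.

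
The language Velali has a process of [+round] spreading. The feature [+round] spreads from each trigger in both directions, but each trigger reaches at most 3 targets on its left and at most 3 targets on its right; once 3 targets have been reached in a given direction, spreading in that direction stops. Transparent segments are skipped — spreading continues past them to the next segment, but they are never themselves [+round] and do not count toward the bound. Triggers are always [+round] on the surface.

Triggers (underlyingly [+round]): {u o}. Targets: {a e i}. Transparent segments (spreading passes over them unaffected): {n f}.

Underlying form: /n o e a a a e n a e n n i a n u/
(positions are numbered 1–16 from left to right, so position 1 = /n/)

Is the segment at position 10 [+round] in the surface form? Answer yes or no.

yes

From /o/ at 2 rightward: 3 /e/ → [+round]; 4 /a/ → [+round]; 5 /a/ → [+round]; bound reached.
From /o/ at 2 leftward: 1 /n/ transparent; word edge.
From /u/ at 16 rightward: word edge.
From /u/ at 16 leftward: 15 /n/ transparent; 14 /a/ → [+round]; 13 /i/ → [+round]; 12 /n/ transparent; 11 /n/ transparent; 10 /e/ → [+round]; bound reached.
Targets with no active source: positions 6 7 9 stay [-round].
[+round] positions on the surface: 2 3 4 5 10 13 14 16.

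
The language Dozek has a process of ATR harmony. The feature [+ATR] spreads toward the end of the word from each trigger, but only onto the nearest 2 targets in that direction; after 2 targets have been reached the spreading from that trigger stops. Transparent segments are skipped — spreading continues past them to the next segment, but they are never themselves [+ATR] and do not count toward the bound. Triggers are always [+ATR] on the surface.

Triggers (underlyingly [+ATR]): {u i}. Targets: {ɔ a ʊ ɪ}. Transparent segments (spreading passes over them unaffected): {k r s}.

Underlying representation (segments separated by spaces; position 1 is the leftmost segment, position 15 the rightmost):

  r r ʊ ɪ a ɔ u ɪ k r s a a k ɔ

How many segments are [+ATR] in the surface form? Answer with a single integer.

From /u/ at 7 rightward: 8 /ɪ/ → [+ATR]; 9 /k/ transparent; 10 /r/ transparent; 11 /s/ transparent; 12 /a/ → [+ATR]; bound reached.
Targets with no active source: positions 3 4 5 6 13 15 stay [-ATR].
[+ATR] positions on the surface: 7 8 12.

3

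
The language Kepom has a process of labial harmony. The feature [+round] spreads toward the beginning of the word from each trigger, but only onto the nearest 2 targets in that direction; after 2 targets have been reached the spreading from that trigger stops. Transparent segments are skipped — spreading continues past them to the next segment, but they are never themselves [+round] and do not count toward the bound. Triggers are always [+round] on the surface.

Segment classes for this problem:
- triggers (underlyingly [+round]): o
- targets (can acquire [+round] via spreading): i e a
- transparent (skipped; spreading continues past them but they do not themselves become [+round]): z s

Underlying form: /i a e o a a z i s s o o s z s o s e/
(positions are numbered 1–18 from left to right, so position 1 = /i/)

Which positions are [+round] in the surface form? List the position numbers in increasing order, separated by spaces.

2 3 4 6 8 11 12 16

From /o/ at 4 leftward: 3 /e/ → [+round]; 2 /a/ → [+round]; bound reached.
From /o/ at 11 leftward: 10 /s/ transparent; 9 /s/ transparent; 8 /i/ → [+round]; 7 /z/ transparent; 6 /a/ → [+round]; bound reached.
From /o/ at 12 leftward: 11 /o/ is itself a trigger — this domain ends here.
From /o/ at 16 leftward: 15 /s/ transparent; 14 /z/ transparent; 13 /s/ transparent; 12 /o/ is itself a trigger — this domain ends here.
Targets with no active source: positions 1 5 18 stay [-round].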